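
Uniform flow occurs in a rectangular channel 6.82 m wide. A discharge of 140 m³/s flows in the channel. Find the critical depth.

y_c = 3.5 m

For a rectangular channel, critical depth y_c = (q²/g)^(1/3) where q = Q/b = 140/6.82 = 20.53 m²/s.
So y_c = (20.53²/9.81)^(1/3) = 3.5 m.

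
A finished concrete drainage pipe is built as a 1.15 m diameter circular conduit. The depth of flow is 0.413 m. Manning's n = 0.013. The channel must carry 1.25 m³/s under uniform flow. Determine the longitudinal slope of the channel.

S = 0.0169

For a circular section of diameter D = 1.15 m at depth y = 0.413 m, the central angle is θ = 2 arccos(1 − 2y/D) = 2.57 rad. Then A = (D²/8)(θ − sin θ) = 0.3355 m² and P = Dθ/2 = 1.478 m.
Hydraulic radius R = A/P = 0.3355/1.478 = 0.227 m.
From Manning's equation, S = [nQ / (1 A R^(2/3))]² = [0.013 × 1.25 / (1 × 0.3355 × 0.227^(2/3))]² = 0.0169.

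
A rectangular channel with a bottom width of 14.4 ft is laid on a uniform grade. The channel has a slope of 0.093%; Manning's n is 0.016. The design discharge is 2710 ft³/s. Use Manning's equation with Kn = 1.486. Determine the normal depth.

y_n = 21.6 ft

Manning's equation rearranged: A R^(2/3) = nQ / (1.486·√S) = 0.016 × 2710 / (1.486 × √0.00093) = 956.8.
At y = 27.4 ft: A R^(2/3) = 1259 — too large.
At y = 18.8 ft: A R^(2/3) = 813.2 — too small.
At y = 21.6 ft: A R^(2/3) = 957.4 — ≈ 956.8.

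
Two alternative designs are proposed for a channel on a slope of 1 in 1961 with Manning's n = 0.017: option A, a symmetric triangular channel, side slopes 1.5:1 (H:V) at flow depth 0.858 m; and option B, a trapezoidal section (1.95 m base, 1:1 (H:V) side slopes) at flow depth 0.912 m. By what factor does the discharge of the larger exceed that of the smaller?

3.25

Channel A: For a triangular section with side slope z = 1.5: A = zy² = 1.5×0.858² = 1.104 m²; P = 2y√(1+z²) = 2×0.858×1.803 = 3.094 m. Hydraulic radius R = A/P = 1.104/3.094 = 0.3569 m. Q_A = (1/0.017)·1.104·0.3569^(2/3)·√0.0005099 = 0.7381 m³/s.
Channel B: With bottom width b = 1.95 m and side slope z = 1: A = (b + zy)y = (1.95 + 1×0.912)×0.912 = 2.61 m²; P = b + 2y√(1+z²) = 1.95 + 2×0.912×1.414 = 4.53 m. Hydraulic radius R = A/P = 2.61/4.53 = 0.5763 m. Q_B = (1/0.017)·2.61·0.5763^(2/3)·√0.0005099 = 2.401 m³/s.
The larger discharge is 2.401 m³/s and the smaller is 0.7381 m³/s; the ratio is 3.25.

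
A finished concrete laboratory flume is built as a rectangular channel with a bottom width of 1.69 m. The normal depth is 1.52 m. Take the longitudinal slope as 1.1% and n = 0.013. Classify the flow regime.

supercritical

Flow area A = b·y = 1.69 × 1.52 = 2.569 m². Wetted perimeter P = b + 2y = 1.69 + 2×1.52 = 4.73 m.
Hydraulic radius R = A/P = 2.569/4.73 = 0.5431 m.
V = (1/n) R^(2/3) √S = (1/0.013) × 0.5431^(2/3) × √0.011 = 5.37 m/s. Hydraulic depth D_h = A/T = 2.569/1.69 = 1.52 m.
Froude number Fr = V/√(g·D_h) = 5.37/√(9.81×1.52) = 1.39, which is greater than 1, so the flow is supercritical.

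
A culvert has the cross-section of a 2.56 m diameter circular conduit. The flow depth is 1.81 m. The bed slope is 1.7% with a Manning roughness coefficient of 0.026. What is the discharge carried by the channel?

Q = 16.3 m³/s

For a circular section of diameter D = 2.56 m at depth y = 1.81 m, the central angle is θ = 2 arccos(1 − 2y/D) = 3.995 rad. Then A = (D²/8)(θ − sin θ) = 3.891 m² and P = Dθ/2 = 5.114 m.
Hydraulic radius R = A/P = 3.891/5.114 = 0.7607 m.
Manning's equation: Q = (1/n) A R^(2/3) S^(1/2) = (1/0.026) × 3.891 × 0.7607^(2/3) × 0.017^(1/2) = 16.3 m³/s.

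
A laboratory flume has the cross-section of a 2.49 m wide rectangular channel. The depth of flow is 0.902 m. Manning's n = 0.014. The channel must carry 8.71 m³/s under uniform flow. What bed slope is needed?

S = 0.00699

Flow area A = b·y = 2.49 × 0.902 = 2.246 m². Wetted perimeter P = b + 2y = 2.49 + 2×0.902 = 4.294 m.
Hydraulic radius R = A/P = 2.246/4.294 = 0.5231 m.
From Manning's equation, S = [nQ / (1 A R^(2/3))]² = [0.014 × 8.71 / (1 × 2.246 × 0.5231^(2/3))]² = 0.00699.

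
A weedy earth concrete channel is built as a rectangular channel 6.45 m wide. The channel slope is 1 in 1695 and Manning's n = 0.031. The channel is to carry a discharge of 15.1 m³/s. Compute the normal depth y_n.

Manning's equation rearranged: A R^(2/3) = nQ / (1·√S) = 0.031 × 15.1 / (√0.00059) = 19.27.
Try y = 1.68 m: A R^(2/3) = 11.58 — low.
Try y = 2.41 m: A R^(2/3) = 19.26 — matches.

y_n = 2.41 m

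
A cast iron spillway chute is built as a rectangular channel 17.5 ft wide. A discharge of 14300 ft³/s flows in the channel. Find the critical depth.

y_c = 27.5 ft

For a rectangular channel, critical depth y_c = (q²/g)^(1/3) where q = Q/b = 14300/17.5 = 817.1 ft²/s.
So y_c = (817.1²/32.2)^(1/3) = 27.5 ft.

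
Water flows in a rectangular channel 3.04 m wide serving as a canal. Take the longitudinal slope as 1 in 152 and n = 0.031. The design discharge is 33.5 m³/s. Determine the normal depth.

Manning's equation rearranged: A R^(2/3) = nQ / (1·√S) = 0.031 × 33.5 / (√0.006579) = 12.8.
Trying y = 4.47 m: A R^(2/3) = 14.78 — high.
Trying y = 3.41 m: A R^(2/3) = 10.72 — low.
Trying y = 3.96 m: A R^(2/3) = 12.82 — ≈ 12.8.

y_n = 3.96 m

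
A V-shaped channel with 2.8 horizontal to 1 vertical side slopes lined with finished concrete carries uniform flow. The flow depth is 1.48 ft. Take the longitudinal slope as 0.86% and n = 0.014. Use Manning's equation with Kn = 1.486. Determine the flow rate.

Q = 47.5 ft³/s

For a triangular section with side slope z = 2.8: A = zy² = 2.8×1.48² = 6.133 ft²; P = 2y√(1+z²) = 2×1.48×2.973 = 8.801 ft.
Hydraulic radius R = A/P = 6.133/8.801 = 0.6969 ft.
Manning's equation: Q = (1.486/n) A R^(2/3) S^(1/2) = (1.486/0.014) × 6.133 × 0.6969^(2/3) × 0.0086^(1/2) = 47.5 ft³/s.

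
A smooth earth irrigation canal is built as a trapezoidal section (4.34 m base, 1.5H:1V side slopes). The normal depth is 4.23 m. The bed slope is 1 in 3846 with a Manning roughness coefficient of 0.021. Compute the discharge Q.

Q = 60.6 m³/s

With bottom width b = 4.34 m and side slope z = 1.5: A = (b + zy)y = (4.34 + 1.5×4.23)×4.23 = 45.2 m²; P = b + 2y√(1+z²) = 4.34 + 2×4.23×1.803 = 19.59 m.
Hydraulic radius R = A/P = 45.2/19.59 = 2.307 m.
Manning's equation: Q = (1/n) A R^(2/3) S^(1/2) = (1/0.021) × 45.2 × 2.307^(2/3) × 0.00026^(1/2) = 60.6 m³/s.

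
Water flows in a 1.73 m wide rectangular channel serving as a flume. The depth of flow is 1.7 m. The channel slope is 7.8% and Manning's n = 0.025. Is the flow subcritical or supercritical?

Flow area A = b·y = 1.73 × 1.7 = 2.941 m². Wetted perimeter P = b + 2y = 1.73 + 2×1.7 = 5.13 m.
Hydraulic radius R = A/P = 2.941/5.13 = 0.5733 m.
V = (1/n) R^(2/3) √S = (1/0.025) × 0.5733^(2/3) × √0.078 = 7.709 m/s. Hydraulic depth D_h = A/T = 2.941/1.73 = 1.7 m.
Froude number Fr = V/√(g·D_h) = 7.709/√(9.81×1.7) = 1.89, which is greater than 1, so the flow is supercritical.

supercritical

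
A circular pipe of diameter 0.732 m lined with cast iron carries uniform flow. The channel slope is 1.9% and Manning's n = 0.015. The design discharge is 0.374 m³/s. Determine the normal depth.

y_n = 0.275 m

Manning's equation rearranged: A R^(2/3) = nQ / (1·√S) = 0.015 × 0.374 / (√0.019) = 0.0407.
Trying y = 0.321 m: A R^(2/3) = 0.05397 — over.
Trying y = 0.214 m: A R^(2/3) = 0.02527 — short.
Trying y = 0.275 m: A R^(2/3) = 0.04072 — matches.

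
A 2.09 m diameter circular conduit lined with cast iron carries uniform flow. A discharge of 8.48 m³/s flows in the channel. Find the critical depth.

y_c = 1.4 m

At critical depth, Q² T / (g A³) = 1, i.e. A³/T = Q²/g = 8.48²/9.81 = 7.33.
Try y = 1.55 m: A³/T = 11.1 — high.
Try y = 1.05 m: A³/T = 2.459 — low.
Try y = 1.4 m: A³/T = 7.415 — ≈ 7.33.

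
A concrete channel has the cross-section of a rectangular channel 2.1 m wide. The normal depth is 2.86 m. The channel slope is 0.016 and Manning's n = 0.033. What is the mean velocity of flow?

Flow area A = b·y = 2.1 × 2.86 = 6.006 m². Wetted perimeter P = b + 2y = 2.1 + 2×2.86 = 7.82 m.
Hydraulic radius R = A/P = 6.006/7.82 = 0.768 m.
From Manning's equation, V = (1/n) R^(2/3) S^(1/2) = (1/0.033) × 0.768^(2/3) × 0.016^(1/2) = 3.21 m/s.

V = 3.21 m/s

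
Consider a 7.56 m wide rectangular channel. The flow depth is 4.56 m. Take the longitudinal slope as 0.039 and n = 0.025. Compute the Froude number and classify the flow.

supercritical

Flow area A = b·y = 7.56 × 4.56 = 34.47 m². Wetted perimeter P = b + 2y = 7.56 + 2×4.56 = 16.68 m.
Hydraulic radius R = A/P = 34.47/16.68 = 2.067 m.
V = (1/n) R^(2/3) √S = (1/0.025) × 2.067^(2/3) × √0.039 = 12.82 m/s. Hydraulic depth D_h = A/T = 34.47/7.56 = 4.56 m.
Froude number Fr = V/√(g·D_h) = 12.82/√(9.81×4.56) = 1.92, which is greater than 1, so the flow is supercritical.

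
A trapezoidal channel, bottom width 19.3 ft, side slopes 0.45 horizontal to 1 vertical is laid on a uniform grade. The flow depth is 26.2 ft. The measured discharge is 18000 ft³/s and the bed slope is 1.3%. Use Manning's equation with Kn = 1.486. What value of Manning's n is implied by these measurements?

n = 0.037

With bottom width b = 19.3 ft and side slope z = 0.45: A = (b + zy)y = (19.3 + 0.45×26.2)×26.2 = 814.6 ft²; P = b + 2y√(1+z²) = 19.3 + 2×26.2×1.097 = 76.76 ft.
Hydraulic radius R = A/P = 814.6/76.76 = 10.61 ft.
Rearranging Manning's equation: n = (1.486/Q) A R^(2/3) S^(1/2) = (1.486/18000) × 814.6 × 10.61^(2/3) × √0.013 = 0.037.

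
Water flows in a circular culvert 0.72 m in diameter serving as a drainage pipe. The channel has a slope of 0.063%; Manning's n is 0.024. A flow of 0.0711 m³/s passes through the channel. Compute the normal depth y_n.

Manning's equation rearranged: A R^(2/3) = nQ / (1·√S) = 0.024 × 0.0711 / (√0.00063) = 0.06798.
Trying y = 0.301 m: A R^(2/3) = 0.0474 — too small.
Trying y = 0.453 m: A R^(2/3) = 0.09365 — too large.
Trying y = 0.37 m: A R^(2/3) = 0.06797 — ≈ 0.06798.

y_n = 0.37 m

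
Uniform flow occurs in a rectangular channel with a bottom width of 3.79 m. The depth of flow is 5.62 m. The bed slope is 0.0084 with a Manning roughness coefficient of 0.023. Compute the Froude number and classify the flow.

Flow area A = b·y = 3.79 × 5.62 = 21.3 m². Wetted perimeter P = b + 2y = 3.79 + 2×5.62 = 15.03 m.
Hydraulic radius R = A/P = 21.3/15.03 = 1.417 m.
V = (1/n) R^(2/3) √S = (1/0.023) × 1.417^(2/3) × √0.0084 = 5.028 m/s. Hydraulic depth D_h = A/T = 21.3/3.79 = 5.62 m.
Froude number Fr = V/√(g·D_h) = 5.028/√(9.81×5.62) = 0.677, which is less than 1, so the flow is subcritical.

subcritical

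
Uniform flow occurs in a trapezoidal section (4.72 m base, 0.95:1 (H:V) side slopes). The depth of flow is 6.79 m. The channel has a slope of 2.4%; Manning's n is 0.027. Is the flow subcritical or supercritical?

With bottom width b = 4.72 m and side slope z = 0.95: A = (b + zy)y = (4.72 + 0.95×6.79)×6.79 = 75.85 m²; P = b + 2y√(1+z²) = 4.72 + 2×6.79×1.379 = 23.45 m.
Hydraulic radius R = A/P = 75.85/23.45 = 3.234 m.
V = (1/n) R^(2/3) √S = (1/0.027) × 3.234^(2/3) × √0.024 = 12.55 m/s. Hydraulic depth D_h = A/T = 75.85/17.62 = 4.304 m.
Froude number Fr = V/√(g·D_h) = 12.55/√(9.81×4.304) = 1.93, which is greater than 1, so the flow is supercritical.

supercritical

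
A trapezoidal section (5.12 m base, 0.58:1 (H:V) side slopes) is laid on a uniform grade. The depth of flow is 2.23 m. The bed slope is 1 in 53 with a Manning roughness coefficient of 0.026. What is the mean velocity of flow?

With bottom width b = 5.12 m and side slope z = 0.58: A = (b + zy)y = (5.12 + 0.58×2.23)×2.23 = 14.3 m²; P = b + 2y√(1+z²) = 5.12 + 2×2.23×1.156 = 10.28 m.
Hydraulic radius R = A/P = 14.3/10.28 = 1.392 m.
From Manning's equation, V = (1/n) R^(2/3) S^(1/2) = (1/0.026) × 1.392^(2/3) × 0.01887^(1/2) = 6.59 m/s.

V = 6.59 m/s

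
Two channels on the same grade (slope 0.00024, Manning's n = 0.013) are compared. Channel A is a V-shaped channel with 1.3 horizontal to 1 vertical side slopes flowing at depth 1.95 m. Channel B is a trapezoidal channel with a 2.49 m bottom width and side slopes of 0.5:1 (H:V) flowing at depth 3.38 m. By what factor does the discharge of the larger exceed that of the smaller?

4.26

Channel A: For a triangular section with side slope z = 1.3: A = zy² = 1.3×1.95² = 4.943 m²; P = 2y√(1+z²) = 2×1.95×1.64 = 6.396 m. Hydraulic radius R = A/P = 4.943/6.396 = 0.7728 m. Q_A = (1/0.013)·4.943·0.7728^(2/3)·√0.00024 = 4.961 m³/s.
Channel B: With bottom width b = 2.49 m and side slope z = 0.5: A = (b + zy)y = (2.49 + 0.5×3.38)×3.38 = 14.13 m²; P = b + 2y√(1+z²) = 2.49 + 2×3.38×1.118 = 10.05 m. Hydraulic radius R = A/P = 14.13/10.05 = 1.406 m. Q_B = (1/0.013)·14.13·1.406^(2/3)·√0.00024 = 21.13 m³/s.
The larger discharge is 21.13 m³/s and the smaller is 4.961 m³/s; the ratio is 4.26.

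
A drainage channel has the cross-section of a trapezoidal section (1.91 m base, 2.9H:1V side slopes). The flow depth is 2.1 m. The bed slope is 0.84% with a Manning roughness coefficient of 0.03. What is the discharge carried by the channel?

With bottom width b = 1.91 m and side slope z = 2.9: A = (b + zy)y = (1.91 + 2.9×2.1)×2.1 = 16.8 m²; P = b + 2y√(1+z²) = 1.91 + 2×2.1×3.068 = 14.79 m.
Hydraulic radius R = A/P = 16.8/14.79 = 1.136 m.
Manning's equation: Q = (1/n) A R^(2/3) S^(1/2) = (1/0.03) × 16.8 × 1.136^(2/3) × 0.0084^(1/2) = 55.9 m³/s.

Q = 55.9 m³/s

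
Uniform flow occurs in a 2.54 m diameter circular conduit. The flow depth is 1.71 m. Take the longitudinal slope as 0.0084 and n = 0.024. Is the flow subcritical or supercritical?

subcritical

For a circular section of diameter D = 2.54 m at depth y = 1.71 m, the central angle is θ = 2 arccos(1 − 2y/D) = 3.849 rad. Then A = (D²/8)(θ − sin θ) = 3.628 m² and P = Dθ/2 = 4.888 m.
Hydraulic radius R = A/P = 3.628/4.888 = 0.7422 m.
V = (1/n) R^(2/3) √S = (1/0.024) × 0.7422^(2/3) × √0.0084 = 3.131 m/s. Hydraulic depth D_h = A/T = 3.628/2.383 = 1.523 m.
Froude number Fr = V/√(g·D_h) = 3.131/√(9.81×1.523) = 0.81, which is less than 1, so the flow is subcritical.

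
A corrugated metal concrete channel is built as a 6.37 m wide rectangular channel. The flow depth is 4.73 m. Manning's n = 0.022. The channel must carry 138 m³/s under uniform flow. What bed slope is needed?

Flow area A = b·y = 6.37 × 4.73 = 30.13 m². Wetted perimeter P = b + 2y = 6.37 + 2×4.73 = 15.83 m.
Hydraulic radius R = A/P = 30.13/15.83 = 1.903 m.
From Manning's equation, S = [nQ / (1 A R^(2/3))]² = [0.022 × 138 / (1 × 30.13 × 1.903^(2/3))]² = 0.0043.

S = 0.0043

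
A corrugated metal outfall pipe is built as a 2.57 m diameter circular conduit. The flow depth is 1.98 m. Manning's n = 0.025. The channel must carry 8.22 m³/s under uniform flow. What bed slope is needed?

S = 0.0032

For a circular section of diameter D = 2.57 m at depth y = 1.98 m, the central angle is θ = 2 arccos(1 − 2y/D) = 4.285 rad. Then A = (D²/8)(θ − sin θ) = 4.289 m² and P = Dθ/2 = 5.506 m.
Hydraulic radius R = A/P = 4.289/5.506 = 0.7789 m.
From Manning's equation, S = [nQ / (1 A R^(2/3))]² = [0.025 × 8.22 / (1 × 4.289 × 0.7789^(2/3))]² = 0.0032.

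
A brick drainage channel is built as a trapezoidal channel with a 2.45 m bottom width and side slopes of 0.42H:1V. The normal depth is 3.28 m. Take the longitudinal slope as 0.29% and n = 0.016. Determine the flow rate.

With bottom width b = 2.45 m and side slope z = 0.42: A = (b + zy)y = (2.45 + 0.42×3.28)×3.28 = 12.55 m²; P = b + 2y√(1+z²) = 2.45 + 2×3.28×1.085 = 9.565 m.
Hydraulic radius R = A/P = 12.55/9.565 = 1.313 m.
Manning's equation: Q = (1/n) A R^(2/3) S^(1/2) = (1/0.016) × 12.55 × 1.313^(2/3) × 0.0029^(1/2) = 50.7 m³/s.

Q = 50.7 m³/s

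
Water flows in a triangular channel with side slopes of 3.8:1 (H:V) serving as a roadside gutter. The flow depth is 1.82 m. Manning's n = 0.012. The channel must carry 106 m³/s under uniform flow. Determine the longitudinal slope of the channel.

S = 0.0121

For a triangular section with side slope z = 3.8: A = zy² = 3.8×1.82² = 12.59 m²; P = 2y√(1+z²) = 2×1.82×3.929 = 14.3 m.
Hydraulic radius R = A/P = 12.59/14.3 = 0.88 m.
From Manning's equation, S = [nQ / (1 A R^(2/3))]² = [0.012 × 106 / (1 × 12.59 × 0.88^(2/3))]² = 0.0121.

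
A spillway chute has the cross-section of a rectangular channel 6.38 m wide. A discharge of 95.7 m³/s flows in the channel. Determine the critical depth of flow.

y_c = 2.84 m

For a rectangular channel, critical depth y_c = (q²/g)^(1/3) where q = Q/b = 95.7/6.38 = 15 m²/s.
So y_c = (15²/9.81)^(1/3) = 2.84 m.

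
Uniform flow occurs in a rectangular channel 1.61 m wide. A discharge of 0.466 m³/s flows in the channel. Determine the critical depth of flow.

For a rectangular channel, critical depth y_c = (q²/g)^(1/3) where q = Q/b = 0.466/1.61 = 0.2894 m²/s.
So y_c = (0.2894²/9.81)^(1/3) = 0.204 m.

y_c = 0.204 m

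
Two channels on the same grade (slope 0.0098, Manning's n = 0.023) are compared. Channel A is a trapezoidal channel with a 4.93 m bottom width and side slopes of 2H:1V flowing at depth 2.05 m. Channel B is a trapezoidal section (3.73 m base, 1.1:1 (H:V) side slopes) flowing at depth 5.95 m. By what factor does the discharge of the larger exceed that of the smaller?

Channel A: With bottom width b = 4.93 m and side slope z = 2: A = (b + zy)y = (4.93 + 2×2.05)×2.05 = 18.51 m²; P = b + 2y√(1+z²) = 4.93 + 2×2.05×2.236 = 14.1 m. Hydraulic radius R = A/P = 18.51/14.1 = 1.313 m. Q_A = (1/0.023)·18.51·1.313^(2/3)·√0.0098 = 95.54 m³/s.
Channel B: With bottom width b = 3.73 m and side slope z = 1.1: A = (b + zy)y = (3.73 + 1.1×5.95)×5.95 = 61.14 m²; P = b + 2y√(1+z²) = 3.73 + 2×5.95×1.487 = 21.42 m. Hydraulic radius R = A/P = 61.14/21.42 = 2.854 m. Q_B = (1/0.023)·61.14·2.854^(2/3)·√0.0098 = 529.5 m³/s.
The larger discharge is 529.5 m³/s and the smaller is 95.54 m³/s; the ratio is 5.54.

5.54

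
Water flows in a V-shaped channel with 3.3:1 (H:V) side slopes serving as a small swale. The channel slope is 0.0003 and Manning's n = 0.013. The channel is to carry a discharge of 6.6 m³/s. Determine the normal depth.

Manning's equation rearranged: A R^(2/3) = nQ / (1·√S) = 0.013 × 6.6 / (√0.0003) = 4.954.
At y = 1.04 m: A R^(2/3) = 2.241 — low.
At y = 1.4 m: A R^(2/3) = 4.952 — matches.

y_n = 1.4 m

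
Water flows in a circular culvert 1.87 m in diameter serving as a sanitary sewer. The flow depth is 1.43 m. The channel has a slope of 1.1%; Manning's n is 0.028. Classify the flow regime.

For a circular section of diameter D = 1.87 m at depth y = 1.43 m, the central angle is θ = 2 arccos(1 − 2y/D) = 4.257 rad. Then A = (D²/8)(θ − sin θ) = 2.254 m² and P = Dθ/2 = 3.981 m.
Hydraulic radius R = A/P = 2.254/3.981 = 0.5661 m.
V = (1/n) R^(2/3) √S = (1/0.028) × 0.5661^(2/3) × √0.011 = 2.563 m/s. Hydraulic depth D_h = A/T = 2.254/1.586 = 1.421 m.
Froude number Fr = V/√(g·D_h) = 2.563/√(9.81×1.421) = 0.687, which is less than 1, so the flow is subcritical.

subcritical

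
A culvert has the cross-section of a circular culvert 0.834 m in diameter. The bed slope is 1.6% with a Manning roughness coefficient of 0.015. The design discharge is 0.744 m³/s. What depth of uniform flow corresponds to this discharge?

Manning's equation rearranged: A R^(2/3) = nQ / (1·√S) = 0.015 × 0.744 / (√0.016) = 0.08823.
Try y = 0.288 m: A R^(2/3) = 0.04924 — too small.
Try y = 0.482 m: A R^(2/3) = 0.1218 — too large.
Try y = 0.397 m: A R^(2/3) = 0.08828 — matches.

y_n = 0.397 m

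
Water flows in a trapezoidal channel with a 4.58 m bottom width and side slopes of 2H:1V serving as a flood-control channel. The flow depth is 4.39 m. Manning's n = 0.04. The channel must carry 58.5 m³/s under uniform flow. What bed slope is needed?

S = 0.000489

With bottom width b = 4.58 m and side slope z = 2: A = (b + zy)y = (4.58 + 2×4.39)×4.39 = 58.65 m²; P = b + 2y√(1+z²) = 4.58 + 2×4.39×2.236 = 24.21 m.
Hydraulic radius R = A/P = 58.65/24.21 = 2.422 m.
From Manning's equation, S = [nQ / (1 A R^(2/3))]² = [0.04 × 58.5 / (1 × 58.65 × 2.422^(2/3))]² = 0.000489.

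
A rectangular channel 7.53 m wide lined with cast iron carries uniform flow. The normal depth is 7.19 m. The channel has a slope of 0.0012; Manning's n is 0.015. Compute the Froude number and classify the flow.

subcritical

Flow area A = b·y = 7.53 × 7.19 = 54.14 m². Wetted perimeter P = b + 2y = 7.53 + 2×7.19 = 21.91 m.
Hydraulic radius R = A/P = 54.14/21.91 = 2.471 m.
V = (1/n) R^(2/3) √S = (1/0.015) × 2.471^(2/3) × √0.0012 = 4.221 m/s. Hydraulic depth D_h = A/T = 54.14/7.53 = 7.19 m.
Froude number Fr = V/√(g·D_h) = 4.221/√(9.81×7.19) = 0.503, which is less than 1, so the flow is subcritical.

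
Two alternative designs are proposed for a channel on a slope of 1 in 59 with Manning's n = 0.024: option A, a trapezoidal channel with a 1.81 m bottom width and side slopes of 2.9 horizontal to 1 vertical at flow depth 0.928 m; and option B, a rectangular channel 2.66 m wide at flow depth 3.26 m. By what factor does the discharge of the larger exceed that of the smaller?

Channel A: With bottom width b = 1.81 m and side slope z = 2.9: A = (b + zy)y = (1.81 + 2.9×0.928)×0.928 = 4.177 m²; P = b + 2y√(1+z²) = 1.81 + 2×0.928×3.068 = 7.503 m. Hydraulic radius R = A/P = 4.177/7.503 = 0.5567 m. Q_A = (1/0.024)·4.177·0.5567^(2/3)·√0.01695 = 15.33 m³/s.
Channel B: Flow area A = b·y = 2.66 × 3.26 = 8.672 m². Wetted perimeter P = b + 2y = 2.66 + 2×3.26 = 9.18 m. Hydraulic radius R = A/P = 8.672/9.18 = 0.9446 m. Q_B = (1/0.024)·8.672·0.9446^(2/3)·√0.01695 = 45.29 m³/s.
The larger discharge is 45.29 m³/s and the smaller is 15.33 m³/s; the ratio is 2.95.

2.95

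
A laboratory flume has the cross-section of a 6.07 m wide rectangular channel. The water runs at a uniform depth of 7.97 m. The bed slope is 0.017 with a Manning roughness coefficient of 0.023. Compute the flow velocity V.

V = 9.58 m/s

Flow area A = b·y = 6.07 × 7.97 = 48.38 m². Wetted perimeter P = b + 2y = 6.07 + 2×7.97 = 22.01 m.
Hydraulic radius R = A/P = 48.38/22.01 = 2.198 m.
From Manning's equation, V = (1/n) R^(2/3) S^(1/2) = (1/0.023) × 2.198^(2/3) × 0.017^(1/2) = 9.58 m/s.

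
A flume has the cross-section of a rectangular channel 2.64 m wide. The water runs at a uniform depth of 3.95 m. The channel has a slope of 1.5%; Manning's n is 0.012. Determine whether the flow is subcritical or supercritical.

Flow area A = b·y = 2.64 × 3.95 = 10.43 m². Wetted perimeter P = b + 2y = 2.64 + 2×3.95 = 10.54 m.
Hydraulic radius R = A/P = 10.43/10.54 = 0.9894 m.
V = (1/n) R^(2/3) √S = (1/0.012) × 0.9894^(2/3) × √0.015 = 10.13 m/s. Hydraulic depth D_h = A/T = 10.43/2.64 = 3.95 m.
Froude number Fr = V/√(g·D_h) = 10.13/√(9.81×3.95) = 1.63, which is greater than 1, so the flow is supercritical.

supercritical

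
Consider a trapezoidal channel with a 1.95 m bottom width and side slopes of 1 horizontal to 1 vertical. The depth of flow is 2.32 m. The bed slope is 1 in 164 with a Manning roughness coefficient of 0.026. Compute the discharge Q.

Q = 32.9 m³/s

With bottom width b = 1.95 m and side slope z = 1: A = (b + zy)y = (1.95 + 1×2.32)×2.32 = 9.906 m²; P = b + 2y√(1+z²) = 1.95 + 2×2.32×1.414 = 8.512 m.
Hydraulic radius R = A/P = 9.906/8.512 = 1.164 m.
Manning's equation: Q = (1/n) A R^(2/3) S^(1/2) = (1/0.026) × 9.906 × 1.164^(2/3) × 0.006098^(1/2) = 32.9 m³/s.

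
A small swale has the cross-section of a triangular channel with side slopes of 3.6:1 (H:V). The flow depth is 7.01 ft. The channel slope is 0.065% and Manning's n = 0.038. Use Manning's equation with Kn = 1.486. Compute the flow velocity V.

V = 2.24 ft/s

For a triangular section with side slope z = 3.6: A = zy² = 3.6×7.01² = 176.9 ft²; P = 2y√(1+z²) = 2×7.01×3.736 = 52.38 ft.
Hydraulic radius R = A/P = 176.9/52.38 = 3.377 ft.
From Manning's equation, V = (1.486/n) R^(2/3) S^(1/2) = (1.486/0.038) × 3.377^(2/3) × 0.00065^(1/2) = 2.24 ft/s.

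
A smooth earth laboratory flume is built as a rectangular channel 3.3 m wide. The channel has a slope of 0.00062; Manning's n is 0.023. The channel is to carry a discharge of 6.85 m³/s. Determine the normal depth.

y_n = 2.04 m

Manning's equation rearranged: A R^(2/3) = nQ / (1·√S) = 0.023 × 6.85 / (√0.00062) = 6.327.
At y = 1.82 m: A R^(2/3) = 5.454 — short.
At y = 2.04 m: A R^(2/3) = 6.332 — close enough.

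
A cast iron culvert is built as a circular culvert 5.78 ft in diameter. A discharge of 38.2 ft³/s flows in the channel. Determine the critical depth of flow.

y_c = 1.65 ft

At critical depth, Q² T / (g A³) = 1, i.e. A³/T = Q²/g = 38.2²/32.2 = 45.32.
Trying y = 1.17 ft: A³/T = 11.82 — too small.
Trying y = 1.98 ft: A³/T = 91.52 — too large.
Trying y = 1.65 ft: A³/T = 45.18 — close enough.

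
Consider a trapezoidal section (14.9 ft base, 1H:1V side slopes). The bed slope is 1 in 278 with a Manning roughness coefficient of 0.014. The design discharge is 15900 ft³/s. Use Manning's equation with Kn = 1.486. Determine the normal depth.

y_n = 17.8 ft

Manning's equation rearranged: A R^(2/3) = nQ / (1.486·√S) = 0.014 × 15900 / (1.486 × √0.003597) = 2498.
At y = 13.1 ft: A R^(2/3) = 1350 — short.
At y = 22.5 ft: A R^(2/3) = 4090 — over.
At y = 17.8 ft: A R^(2/3) = 2504 — matches.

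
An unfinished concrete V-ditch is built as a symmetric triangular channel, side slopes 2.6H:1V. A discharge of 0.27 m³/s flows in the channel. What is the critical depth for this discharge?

y_c = 0.294 m

At critical depth, Q² T / (g A³) = 1, i.e. A³/T = Q²/g = 0.27²/9.81 = 0.007431.
Try y = 0.323 m: A³/T = 0.01188 — high.
Try y = 0.263 m: A³/T = 0.004253 — low.
Try y = 0.294 m: A³/T = 0.007424 — matches.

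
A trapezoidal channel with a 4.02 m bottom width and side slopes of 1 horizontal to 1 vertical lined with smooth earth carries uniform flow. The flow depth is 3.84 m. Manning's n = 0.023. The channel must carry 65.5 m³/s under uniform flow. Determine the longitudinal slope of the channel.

S = 0.00097

With bottom width b = 4.02 m and side slope z = 1: A = (b + zy)y = (4.02 + 1×3.84)×3.84 = 30.18 m²; P = b + 2y√(1+z²) = 4.02 + 2×3.84×1.414 = 14.88 m.
Hydraulic radius R = A/P = 30.18/14.88 = 2.028 m.
From Manning's equation, S = [nQ / (1 A R^(2/3))]² = [0.023 × 65.5 / (1 × 30.18 × 2.028^(2/3))]² = 0.00097.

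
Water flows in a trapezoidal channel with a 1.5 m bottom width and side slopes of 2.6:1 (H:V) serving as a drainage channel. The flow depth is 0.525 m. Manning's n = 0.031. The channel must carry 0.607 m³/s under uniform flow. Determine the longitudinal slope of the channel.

With bottom width b = 1.5 m and side slope z = 2.6: A = (b + zy)y = (1.5 + 2.6×0.525)×0.525 = 1.504 m²; P = b + 2y√(1+z²) = 1.5 + 2×0.525×2.786 = 4.425 m.
Hydraulic radius R = A/P = 1.504/4.425 = 0.3399 m.
From Manning's equation, S = [nQ / (1 A R^(2/3))]² = [0.031 × 0.607 / (1 × 1.504 × 0.3399^(2/3))]² = 0.00066.

S = 0.00066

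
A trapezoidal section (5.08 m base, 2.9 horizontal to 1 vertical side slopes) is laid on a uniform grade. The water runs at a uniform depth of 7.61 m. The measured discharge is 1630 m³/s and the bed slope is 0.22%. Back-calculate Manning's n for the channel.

With bottom width b = 5.08 m and side slope z = 2.9: A = (b + zy)y = (5.08 + 2.9×7.61)×7.61 = 206.6 m²; P = b + 2y√(1+z²) = 5.08 + 2×7.61×3.068 = 51.77 m.
Hydraulic radius R = A/P = 206.6/51.77 = 3.991 m.
Rearranging Manning's equation: n = (1/Q) A R^(2/3) S^(1/2) = (1/1630) × 206.6 × 3.991^(2/3) × √0.0022 = 0.015.

n = 0.015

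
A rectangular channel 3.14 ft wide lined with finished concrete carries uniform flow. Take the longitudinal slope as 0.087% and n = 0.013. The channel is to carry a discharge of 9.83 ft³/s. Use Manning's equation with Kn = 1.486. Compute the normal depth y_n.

y_n = 1.2 ft

Manning's equation rearranged: A R^(2/3) = nQ / (1.486·√S) = 0.013 × 9.83 / (1.486 × √0.00087) = 2.916.
At y = 1.07 ft: A R^(2/3) = 2.486 — short.
At y = 1.48 ft: A R^(2/3) = 3.876 — over.
At y = 1.2 ft: A R^(2/3) = 2.914 — matches.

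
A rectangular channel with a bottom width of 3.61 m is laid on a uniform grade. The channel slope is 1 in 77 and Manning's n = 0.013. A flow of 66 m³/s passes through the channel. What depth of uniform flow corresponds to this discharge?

Manning's equation rearranged: A R^(2/3) = nQ / (1·√S) = 0.013 × 66 / (√0.01299) = 7.529.
At y = 2.3 m: A R^(2/3) = 8.366 — too large.
At y = 1.89 m: A R^(2/3) = 6.469 — too small.
At y = 2.12 m: A R^(2/3) = 7.525 — ≈ 7.529.

y_n = 2.12 m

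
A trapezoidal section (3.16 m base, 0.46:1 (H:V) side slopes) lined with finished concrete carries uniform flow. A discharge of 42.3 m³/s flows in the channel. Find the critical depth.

At critical depth, Q² T / (g A³) = 1, i.e. A³/T = Q²/g = 42.3²/9.81 = 182.4.
Try y = 1.87 m: A³/T = 87.06 — too small.
Try y = 2.61 m: A³/T = 265.1 — too large.
Try y = 2.34 m: A³/T = 183.4 — matches.

y_c = 2.34 m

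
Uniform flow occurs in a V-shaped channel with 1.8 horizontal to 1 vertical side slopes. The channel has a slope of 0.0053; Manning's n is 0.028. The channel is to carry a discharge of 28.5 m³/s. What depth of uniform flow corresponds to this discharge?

y_n = 2.42 m

Manning's equation rearranged: A R^(2/3) = nQ / (1·√S) = 0.028 × 28.5 / (√0.0053) = 10.96.
At y = 3.06 m: A R^(2/3) = 20.46 — high.
At y = 1.82 m: A R^(2/3) = 5.119 — low.
At y = 2.42 m: A R^(2/3) = 10.94 — close enough.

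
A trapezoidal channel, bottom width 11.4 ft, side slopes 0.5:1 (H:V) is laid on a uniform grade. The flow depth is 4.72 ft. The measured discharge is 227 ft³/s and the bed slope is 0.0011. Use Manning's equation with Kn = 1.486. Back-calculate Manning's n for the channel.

n = 0.0291

With bottom width b = 11.4 ft and side slope z = 0.5: A = (b + zy)y = (11.4 + 0.5×4.72)×4.72 = 64.95 ft²; P = b + 2y√(1+z²) = 11.4 + 2×4.72×1.118 = 21.95 ft.
Hydraulic radius R = A/P = 64.95/21.95 = 2.958 ft.
Rearranging Manning's equation: n = (1.486/Q) A R^(2/3) S^(1/2) = (1.486/227) × 64.95 × 2.958^(2/3) × √0.0011 = 0.0291.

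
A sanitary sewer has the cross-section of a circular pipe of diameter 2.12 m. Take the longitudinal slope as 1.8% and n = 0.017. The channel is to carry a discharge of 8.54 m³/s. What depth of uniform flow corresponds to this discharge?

Manning's equation rearranged: A R^(2/3) = nQ / (1·√S) = 0.017 × 8.54 / (√0.018) = 1.082.
At y = 0.789 m: A R^(2/3) = 0.682 — low.
At y = 1.21 m: A R^(2/3) = 1.437 — high.
At y = 1.02 m: A R^(2/3) = 1.082 — ≈ 1.082.

y_n = 1.02 m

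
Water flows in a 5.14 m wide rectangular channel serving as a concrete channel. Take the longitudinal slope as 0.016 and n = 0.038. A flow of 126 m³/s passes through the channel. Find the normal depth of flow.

y_n = 5.14 m

Manning's equation rearranged: A R^(2/3) = nQ / (1·√S) = 0.038 × 126 / (√0.016) = 37.85.
At y = 6.04 m: A R^(2/3) = 45.99 — too large.
At y = 3.57 m: A R^(2/3) = 23.98 — too small.
At y = 5.14 m: A R^(2/3) = 37.83 — matches.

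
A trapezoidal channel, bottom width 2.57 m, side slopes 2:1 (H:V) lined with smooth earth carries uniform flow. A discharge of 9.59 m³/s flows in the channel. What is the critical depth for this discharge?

y_c = 0.888 m

At critical depth, Q² T / (g A³) = 1, i.e. A³/T = Q²/g = 9.59²/9.81 = 9.375.
At y = 0.607 m: A³/T = 2.425 — short.
At y = 1.02 m: A³/T = 15.63 — over.
At y = 0.888 m: A³/T = 9.389 — close enough.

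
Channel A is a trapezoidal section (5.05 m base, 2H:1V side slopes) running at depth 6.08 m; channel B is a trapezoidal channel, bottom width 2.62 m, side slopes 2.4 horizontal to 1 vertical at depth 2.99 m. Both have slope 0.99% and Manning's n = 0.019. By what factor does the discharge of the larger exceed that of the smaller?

5.7

Channel A: With bottom width b = 5.05 m and side slope z = 2: A = (b + zy)y = (5.05 + 2×6.08)×6.08 = 104.6 m²; P = b + 2y√(1+z²) = 5.05 + 2×6.08×2.236 = 32.24 m. Hydraulic radius R = A/P = 104.6/32.24 = 3.245 m. Q_A = (1/0.019)·104.6·3.245^(2/3)·√0.0099 = 1201 m³/s.
Channel B: With bottom width b = 2.62 m and side slope z = 2.4: A = (b + zy)y = (2.62 + 2.4×2.99)×2.99 = 29.29 m²; P = b + 2y√(1+z²) = 2.62 + 2×2.99×2.6 = 18.17 m. Hydraulic radius R = A/P = 29.29/18.17 = 1.612 m. Q_B = (1/0.019)·29.29·1.612^(2/3)·√0.0099 = 210.9 m³/s.
The larger discharge is 1201 m³/s and the smaller is 210.9 m³/s; the ratio is 5.7.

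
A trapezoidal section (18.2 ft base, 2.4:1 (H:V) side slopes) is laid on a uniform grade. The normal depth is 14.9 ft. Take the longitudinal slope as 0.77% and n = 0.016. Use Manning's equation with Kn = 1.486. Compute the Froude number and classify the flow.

With bottom width b = 18.2 ft and side slope z = 2.4: A = (b + zy)y = (18.2 + 2.4×14.9)×14.9 = 804 ft²; P = b + 2y√(1+z²) = 18.2 + 2×14.9×2.6 = 95.68 ft.
Hydraulic radius R = A/P = 804/95.68 = 8.403 ft.
V = (1.486/n) R^(2/3) √S = (1.486/0.016) × 8.403^(2/3) × √0.0077 = 33.68 ft/s. Hydraulic depth D_h = A/T = 804/89.72 = 8.961 ft.
Froude number Fr = V/√(g·D_h) = 33.68/√(32.2×8.961) = 1.98, which is greater than 1, so the flow is supercritical.

supercritical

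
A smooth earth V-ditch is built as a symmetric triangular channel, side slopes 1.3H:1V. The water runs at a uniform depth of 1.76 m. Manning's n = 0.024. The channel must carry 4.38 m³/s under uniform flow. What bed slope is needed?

For a triangular section with side slope z = 1.3: A = zy² = 1.3×1.76² = 4.027 m²; P = 2y√(1+z²) = 2×1.76×1.64 = 5.773 m.
Hydraulic radius R = A/P = 4.027/5.773 = 0.6975 m.
From Manning's equation, S = [nQ / (1 A R^(2/3))]² = [0.024 × 4.38 / (1 × 4.027 × 0.6975^(2/3))]² = 0.0011.

S = 0.0011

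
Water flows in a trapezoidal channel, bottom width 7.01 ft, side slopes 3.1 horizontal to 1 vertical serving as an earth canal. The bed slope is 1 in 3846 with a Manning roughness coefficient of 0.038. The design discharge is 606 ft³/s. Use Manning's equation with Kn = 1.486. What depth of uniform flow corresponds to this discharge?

Manning's equation rearranged: A R^(2/3) = nQ / (1.486·√S) = 0.038 × 606 / (1.486 × √0.00026) = 961.
Try y = 7.97 ft: A R^(2/3) = 667.3 — short.
Try y = 10.9 ft: A R^(2/3) = 1419 — over.
Try y = 9.28 ft: A R^(2/3) = 960.6 — ≈ 961.

y_n = 9.28 ft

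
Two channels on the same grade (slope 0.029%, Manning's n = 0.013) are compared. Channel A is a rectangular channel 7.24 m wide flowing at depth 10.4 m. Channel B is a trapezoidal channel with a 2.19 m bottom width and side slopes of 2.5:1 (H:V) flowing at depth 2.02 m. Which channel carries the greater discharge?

Channel A: Flow area A = b·y = 7.24 × 10.4 = 75.3 m². Wetted perimeter P = b + 2y = 7.24 + 2×10.4 = 28.04 m. Hydraulic radius R = A/P = 75.3/28.04 = 2.685 m. Q_A = (1/0.013)·75.3·2.685^(2/3)·√0.00029 = 190.6 m³/s.
Channel B: With bottom width b = 2.19 m and side slope z = 2.5: A = (b + zy)y = (2.19 + 2.5×2.02)×2.02 = 14.62 m²; P = b + 2y√(1+z²) = 2.19 + 2×2.02×2.693 = 13.07 m. Hydraulic radius R = A/P = 14.62/13.07 = 1.119 m. Q_B = (1/0.013)·14.62·1.119^(2/3)·√0.00029 = 20.65 m³/s.
Q_A = 190.6 m³/s vs Q_B = 20.65 m³/s, so channel A carries more.

channel A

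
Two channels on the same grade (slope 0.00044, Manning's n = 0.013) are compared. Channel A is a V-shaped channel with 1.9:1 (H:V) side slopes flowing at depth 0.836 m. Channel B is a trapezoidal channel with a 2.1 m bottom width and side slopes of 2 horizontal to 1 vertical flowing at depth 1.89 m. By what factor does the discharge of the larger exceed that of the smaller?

16.8

Channel A: For a triangular section with side slope z = 1.9: A = zy² = 1.9×0.836² = 1.328 m²; P = 2y√(1+z²) = 2×0.836×2.147 = 3.59 m. Hydraulic radius R = A/P = 1.328/3.59 = 0.3699 m. Q_A = (1/0.013)·1.328·0.3699^(2/3)·√0.00044 = 1.104 m³/s.
Channel B: With bottom width b = 2.1 m and side slope z = 2: A = (b + zy)y = (2.1 + 2×1.89)×1.89 = 11.11 m²; P = b + 2y√(1+z²) = 2.1 + 2×1.89×2.236 = 10.55 m. Hydraulic radius R = A/P = 11.11/10.55 = 1.053 m. Q_B = (1/0.013)·11.11·1.053^(2/3)·√0.00044 = 18.56 m³/s.
The larger discharge is 18.56 m³/s and the smaller is 1.104 m³/s; the ratio is 16.8.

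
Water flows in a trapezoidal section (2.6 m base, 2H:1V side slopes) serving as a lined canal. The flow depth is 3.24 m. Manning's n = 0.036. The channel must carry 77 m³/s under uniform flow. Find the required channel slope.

S = 0.0043

With bottom width b = 2.6 m and side slope z = 2: A = (b + zy)y = (2.6 + 2×3.24)×3.24 = 29.42 m²; P = b + 2y√(1+z²) = 2.6 + 2×3.24×2.236 = 17.09 m.
Hydraulic radius R = A/P = 29.42/17.09 = 1.721 m.
From Manning's equation, S = [nQ / (1 A R^(2/3))]² = [0.036 × 77 / (1 × 29.42 × 1.721^(2/3))]² = 0.0043.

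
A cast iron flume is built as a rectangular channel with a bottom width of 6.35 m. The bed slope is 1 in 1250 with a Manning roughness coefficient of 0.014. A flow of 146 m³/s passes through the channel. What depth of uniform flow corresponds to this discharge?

y_n = 6.8 m

Manning's equation rearranged: A R^(2/3) = nQ / (1·√S) = 0.014 × 146 / (√0.0008) = 72.27.
Try y = 5.17 m: A R^(2/3) = 51.54 — short.
Try y = 6.8 m: A R^(2/3) = 72.25 — close enough.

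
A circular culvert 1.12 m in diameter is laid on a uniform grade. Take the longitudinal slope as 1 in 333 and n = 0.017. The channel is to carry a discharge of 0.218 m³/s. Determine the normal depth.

y_n = 0.303 m

Manning's equation rearranged: A R^(2/3) = nQ / (1·√S) = 0.017 × 0.218 / (√0.003003) = 0.06763.
Try y = 0.38 m: A R^(2/3) = 0.1045 — over.
Try y = 0.303 m: A R^(2/3) = 0.0675 — matches.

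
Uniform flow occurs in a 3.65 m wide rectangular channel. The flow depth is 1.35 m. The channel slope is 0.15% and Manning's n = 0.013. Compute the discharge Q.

Q = 12.4 m³/s

Flow area A = b·y = 3.65 × 1.35 = 4.928 m². Wetted perimeter P = b + 2y = 3.65 + 2×1.35 = 6.35 m.
Hydraulic radius R = A/P = 4.928/6.35 = 0.776 m.
Manning's equation: Q = (1/n) A R^(2/3) S^(1/2) = (1/0.013) × 4.928 × 0.776^(2/3) × 0.0015^(1/2) = 12.4 m³/s.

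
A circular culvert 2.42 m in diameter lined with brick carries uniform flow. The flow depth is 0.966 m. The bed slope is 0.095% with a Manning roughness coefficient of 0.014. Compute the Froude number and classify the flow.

subcritical

For a circular section of diameter D = 2.42 m at depth y = 0.966 m, the central angle is θ = 2 arccos(1 − 2y/D) = 2.736 rad. Then A = (D²/8)(θ − sin θ) = 1.713 m² and P = Dθ/2 = 3.31 m.
Hydraulic radius R = A/P = 1.713/3.31 = 0.5176 m.
V = (1/n) R^(2/3) √S = (1/0.014) × 0.5176^(2/3) × √0.00095 = 1.419 m/s. Hydraulic depth D_h = A/T = 1.713/2.37 = 0.7228 m.
Froude number Fr = V/√(g·D_h) = 1.419/√(9.81×0.7228) = 0.533, which is less than 1, so the flow is subcritical.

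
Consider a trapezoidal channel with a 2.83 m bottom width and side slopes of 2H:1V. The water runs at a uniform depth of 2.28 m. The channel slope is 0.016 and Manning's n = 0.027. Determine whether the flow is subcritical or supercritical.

supercritical

With bottom width b = 2.83 m and side slope z = 2: A = (b + zy)y = (2.83 + 2×2.28)×2.28 = 16.85 m²; P = b + 2y√(1+z²) = 2.83 + 2×2.28×2.236 = 13.03 m.
Hydraulic radius R = A/P = 16.85/13.03 = 1.293 m.
V = (1/n) R^(2/3) √S = (1/0.027) × 1.293^(2/3) × √0.016 = 5.562 m/s. Hydraulic depth D_h = A/T = 16.85/11.95 = 1.41 m.
Froude number Fr = V/√(g·D_h) = 5.562/√(9.81×1.41) = 1.5, which is greater than 1, so the flow is supercritical.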